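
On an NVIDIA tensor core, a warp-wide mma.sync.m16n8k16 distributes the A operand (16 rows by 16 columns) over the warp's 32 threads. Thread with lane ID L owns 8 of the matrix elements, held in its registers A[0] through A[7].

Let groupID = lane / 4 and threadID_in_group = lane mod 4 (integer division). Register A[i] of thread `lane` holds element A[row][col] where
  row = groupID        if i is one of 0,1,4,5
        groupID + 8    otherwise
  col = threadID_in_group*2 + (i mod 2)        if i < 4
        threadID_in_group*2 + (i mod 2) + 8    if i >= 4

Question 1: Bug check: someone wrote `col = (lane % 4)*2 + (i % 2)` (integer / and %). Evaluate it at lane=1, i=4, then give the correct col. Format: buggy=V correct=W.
buggy=2 correct=10

`(lane % 4)*2 + (i % 2)`[1,4]=>2
1: grp=0,tig=1
[4] (0+0,1*2+0+8) = (0,10)
col: 2 vs 10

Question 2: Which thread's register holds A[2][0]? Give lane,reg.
8,0

r=2->g=2,rb=0  c=0->cb=0,t=0,b0=0
L=2*4+0=8  i=0*4+0*2+0=0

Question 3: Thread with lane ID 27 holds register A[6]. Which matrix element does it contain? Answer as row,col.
14,14

lane 27->27/4=6, 27 mod 4=3
i=6  r:6+8->14  c:2·3+0+8->14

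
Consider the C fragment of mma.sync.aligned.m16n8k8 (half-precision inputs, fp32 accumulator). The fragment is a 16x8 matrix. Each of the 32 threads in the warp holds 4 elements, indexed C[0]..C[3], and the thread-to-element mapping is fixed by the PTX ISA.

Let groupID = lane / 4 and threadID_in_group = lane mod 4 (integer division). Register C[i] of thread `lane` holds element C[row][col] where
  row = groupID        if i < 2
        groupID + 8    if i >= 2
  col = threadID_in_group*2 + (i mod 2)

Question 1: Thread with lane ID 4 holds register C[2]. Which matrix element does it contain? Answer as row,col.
4: g=1,t=0
[2] (1+8,0*2+0) = (9,0)

9,0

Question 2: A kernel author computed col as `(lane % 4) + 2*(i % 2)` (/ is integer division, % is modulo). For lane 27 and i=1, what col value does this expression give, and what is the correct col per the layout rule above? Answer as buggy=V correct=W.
buggy=5 correct=7

`(lane % 4) + 2*(i % 2)`[27,1]=>5
27: grp=6,tig=3
[1] (6+0,3*2+1) = (6,7)
col: 5 vs 7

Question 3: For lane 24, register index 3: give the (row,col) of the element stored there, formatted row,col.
14,1

L=24→G=24>>2=6, T=24&3=0
[3]→row 6+8=14  col 0·2+1=1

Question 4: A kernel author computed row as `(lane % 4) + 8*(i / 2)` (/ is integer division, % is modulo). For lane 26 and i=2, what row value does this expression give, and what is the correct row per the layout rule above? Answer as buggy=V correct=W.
buggy=10 correct=14

`(lane % 4) + 8*(i / 2)`[26,2]→10
lane 26→26/4=6, 26 mod 4=2
i=2  r:6+8→14  c:2·2+0→4
row: 10 vs 14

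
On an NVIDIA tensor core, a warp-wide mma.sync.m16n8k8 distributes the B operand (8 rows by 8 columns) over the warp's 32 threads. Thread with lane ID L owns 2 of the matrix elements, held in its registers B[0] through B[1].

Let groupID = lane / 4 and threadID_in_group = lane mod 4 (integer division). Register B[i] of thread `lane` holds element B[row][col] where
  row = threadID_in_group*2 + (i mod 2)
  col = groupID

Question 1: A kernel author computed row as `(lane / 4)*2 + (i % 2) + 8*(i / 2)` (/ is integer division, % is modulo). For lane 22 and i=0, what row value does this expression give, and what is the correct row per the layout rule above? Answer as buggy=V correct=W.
`(lane / 4)*2 + (i % 2) + 8*(i / 2)`[22,0]→10
lane 22: G=5 (22/4), T=2 (22%4)
i=0: r=2*2+0=4, c=G=5
row: 10 vs 4

buggy=10 correct=4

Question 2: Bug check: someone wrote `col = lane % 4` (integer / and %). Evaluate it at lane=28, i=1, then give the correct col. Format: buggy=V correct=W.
buggy=0 correct=7

`lane % 4`[28,1]⇒0
lane 28: gr=7 (28/4), th=0 (28%4)
i=1: r=0*2+1=1, c=gr=7
col: 0 vs 7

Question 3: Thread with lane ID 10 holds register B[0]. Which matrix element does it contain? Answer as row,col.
4,2

10: gr=2,th=2
[0] (2*2+0,2) = (4,2)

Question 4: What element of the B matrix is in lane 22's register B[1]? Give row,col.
5,5

lane 22=>22/4=5, 22 mod 4=2
i=1  r:2·2+1=>5  c:5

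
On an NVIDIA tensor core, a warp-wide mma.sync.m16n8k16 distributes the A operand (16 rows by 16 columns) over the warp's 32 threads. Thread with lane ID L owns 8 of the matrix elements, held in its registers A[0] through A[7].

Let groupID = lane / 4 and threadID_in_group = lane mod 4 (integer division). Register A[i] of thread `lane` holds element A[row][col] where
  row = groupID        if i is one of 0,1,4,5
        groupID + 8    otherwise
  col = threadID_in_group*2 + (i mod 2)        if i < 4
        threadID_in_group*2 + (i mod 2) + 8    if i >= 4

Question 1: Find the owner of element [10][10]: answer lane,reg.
r=10→G=2,rhi=1  c=10→chi=1,T=1,p=0
L=2*4+1=9  i=1*4+1*2+0=6

9,6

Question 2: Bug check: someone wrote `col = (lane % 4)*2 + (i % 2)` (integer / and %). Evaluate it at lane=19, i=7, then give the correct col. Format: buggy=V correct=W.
`(lane % 4)*2 + (i % 2)`[19,7]⇒7
lane 19: gr=4 (19/4), th=3 (19%4)
i=7: r=4+8=12, c=3*2+1+8=15
col: 7 vs 15

buggy=7 correct=15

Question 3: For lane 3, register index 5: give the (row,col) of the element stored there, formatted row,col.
0,15

lane 3→3/4=0, 3 mod 4=3
i=5  r:0+0→0  c:2·3+1+8→15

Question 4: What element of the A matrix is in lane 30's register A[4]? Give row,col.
7,12

lane 30→30/4=7, 30 mod 4=2
i=4  r:7+0→7  c:2·2+0+8→12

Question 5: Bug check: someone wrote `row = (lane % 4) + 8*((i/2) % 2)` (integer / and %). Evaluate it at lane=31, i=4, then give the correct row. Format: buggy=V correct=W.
buggy=3 correct=7

`(lane % 4) + 8*((i/2) % 2)`[31,4]⇒3
lane 31: gr=7 (31/4), th=3 (31%4)
i=4: r=7+0=7, c=3*2+0+8=14
row: 3 vs 7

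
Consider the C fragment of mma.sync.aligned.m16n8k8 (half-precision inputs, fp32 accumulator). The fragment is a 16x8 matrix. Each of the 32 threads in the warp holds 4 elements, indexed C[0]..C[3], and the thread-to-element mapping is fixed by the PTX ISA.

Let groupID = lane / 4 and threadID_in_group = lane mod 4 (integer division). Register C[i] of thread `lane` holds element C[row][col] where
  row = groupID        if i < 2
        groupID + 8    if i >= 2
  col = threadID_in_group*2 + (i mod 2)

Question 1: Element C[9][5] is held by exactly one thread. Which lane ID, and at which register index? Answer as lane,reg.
r=9->g=1,rb=1  c=5->t=2,b0=1
L=1*4+2=6  i=1*2+1=3

6,3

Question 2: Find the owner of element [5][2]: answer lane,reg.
r: 5->gid=5,r8=0  c: 2->tid=1,i&1=0
L=5*4+1=21  i=0*2+0=0

21,0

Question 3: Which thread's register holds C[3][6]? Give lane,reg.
15,0

r:3=>grp=3,rB=0  c:6=>tig=3,lo=0
L=3*4+3=15  i=0*2+0=0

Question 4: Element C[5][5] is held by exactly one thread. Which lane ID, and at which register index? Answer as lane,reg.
r=5⇒gr=5,Rb=0  c=5⇒th=2,odd=1
L=5*4+2=22  i=0*2+1=1

22,1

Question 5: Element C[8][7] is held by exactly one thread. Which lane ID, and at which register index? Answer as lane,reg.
r=8->g=0,rb=1  c=7->t=3,b0=1
L=0*4+3=3  i=1*2+1=3

3,3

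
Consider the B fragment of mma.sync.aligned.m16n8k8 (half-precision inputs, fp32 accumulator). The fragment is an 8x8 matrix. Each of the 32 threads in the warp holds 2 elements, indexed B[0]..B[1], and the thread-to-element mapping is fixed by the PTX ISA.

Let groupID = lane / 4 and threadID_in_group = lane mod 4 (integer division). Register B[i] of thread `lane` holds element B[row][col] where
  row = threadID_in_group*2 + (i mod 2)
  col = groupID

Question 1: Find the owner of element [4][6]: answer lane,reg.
c: 6->gid=6  r: 4->tid=2,i&1=0
L=6*4+2=26  i=0=0

26,0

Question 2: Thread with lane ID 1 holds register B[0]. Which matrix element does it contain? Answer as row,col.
1: g=0,t=1
[0] (1*2+0,0) = (2,0)

2,0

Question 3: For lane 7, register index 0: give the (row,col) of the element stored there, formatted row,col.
lane 7⇒7/4=1, 7 mod 4=3
i=0  r:2·3+0⇒6  c:1

6,1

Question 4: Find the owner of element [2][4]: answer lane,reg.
c: 4->gid=4  r: 2->tid=1,i&1=0
L=4*4+1=17  i=0=0

17,0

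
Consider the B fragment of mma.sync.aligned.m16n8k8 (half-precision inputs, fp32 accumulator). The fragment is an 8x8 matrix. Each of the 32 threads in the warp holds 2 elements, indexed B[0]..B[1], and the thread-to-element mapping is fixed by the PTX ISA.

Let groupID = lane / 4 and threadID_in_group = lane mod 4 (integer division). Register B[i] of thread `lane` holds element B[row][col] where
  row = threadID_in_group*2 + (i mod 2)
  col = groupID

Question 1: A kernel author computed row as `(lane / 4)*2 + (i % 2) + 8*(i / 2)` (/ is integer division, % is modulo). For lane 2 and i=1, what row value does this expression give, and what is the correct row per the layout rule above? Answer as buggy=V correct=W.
buggy=1 correct=5

`(lane / 4)*2 + (i % 2) + 8*(i / 2)`[2,1]=>1
2: grp=0,tig=2
[1] (2*2+1,0) = (5,0)
row: 1 vs 5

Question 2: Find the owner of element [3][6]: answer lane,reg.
25,1

c=6⇒gr=6  r=3⇒th=1,odd=1
L=6*4+1=25  i=1=1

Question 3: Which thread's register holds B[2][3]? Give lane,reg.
13,0

c=3→G=3  r=2→T=1,p=0
L=3*4+1=13  i=0=0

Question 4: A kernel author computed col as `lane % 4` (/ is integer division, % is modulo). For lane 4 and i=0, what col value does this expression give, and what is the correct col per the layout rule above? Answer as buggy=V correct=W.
`lane % 4`[4,0]=>0
L=4=>grp=4>>2=1, tig=4&3=0
[0]=>row 0·2+0=0  col grp=1
col: 0 vs 1

buggy=0 correct=1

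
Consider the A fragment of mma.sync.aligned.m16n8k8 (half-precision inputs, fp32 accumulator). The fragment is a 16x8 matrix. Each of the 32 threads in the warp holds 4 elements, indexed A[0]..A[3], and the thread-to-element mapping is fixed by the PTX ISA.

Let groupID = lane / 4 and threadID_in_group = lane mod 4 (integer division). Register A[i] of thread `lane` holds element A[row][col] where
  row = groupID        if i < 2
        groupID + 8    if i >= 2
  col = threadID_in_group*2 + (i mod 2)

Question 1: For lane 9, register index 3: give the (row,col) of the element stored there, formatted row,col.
10,3

lane 9: gid=2 (9/4), tid=1 (9%4)
i=3: r=2+8=10, c=1*2+1=3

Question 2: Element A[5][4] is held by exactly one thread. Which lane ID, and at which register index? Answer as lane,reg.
22,0

r=5→G=5,rhi=0  c=4→T=2,p=0
L=5*4+2=22  i=0*2+0=0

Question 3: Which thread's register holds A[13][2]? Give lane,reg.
r:13=>grp=5,rB=1  c:2=>tig=1,lo=0
L=5*4+1=21  i=1*2+0=2

21,2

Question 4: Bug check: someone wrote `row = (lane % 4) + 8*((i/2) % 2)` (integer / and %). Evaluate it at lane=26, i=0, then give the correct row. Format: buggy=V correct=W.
`(lane % 4) + 8*((i/2) % 2)`[26,0]->2
26: g=6,t=2
[0] (6+0,2*2+0) = (6,4)
row: 2 vs 6

buggy=2 correct=6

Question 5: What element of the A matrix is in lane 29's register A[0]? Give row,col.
lane 29->29/4=7, 29 mod 4=1
i=0  r:7+0->7  c:2·1+0->2

7,2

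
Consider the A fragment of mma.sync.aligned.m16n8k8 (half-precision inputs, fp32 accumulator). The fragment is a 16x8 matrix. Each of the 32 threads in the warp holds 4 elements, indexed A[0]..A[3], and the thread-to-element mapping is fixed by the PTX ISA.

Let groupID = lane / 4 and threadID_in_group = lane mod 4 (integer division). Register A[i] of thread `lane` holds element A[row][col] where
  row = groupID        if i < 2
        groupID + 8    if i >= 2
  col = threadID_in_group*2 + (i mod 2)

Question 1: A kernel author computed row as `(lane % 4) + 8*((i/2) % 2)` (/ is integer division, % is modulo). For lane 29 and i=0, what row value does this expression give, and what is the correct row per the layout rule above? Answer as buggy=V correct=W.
`(lane % 4) + 8*((i/2) % 2)`[29,0]=>1
lane 29: grp=7 (29/4), tig=1 (29%4)
i=0: r=7+0=7, c=1*2+0=2
row: 1 vs 7

buggy=1 correct=7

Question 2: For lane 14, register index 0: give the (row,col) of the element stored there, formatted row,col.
L=14->g=14>>2=3, t=14&3=2
[0]->row 3+0=3  col 2·2+0=4

3,4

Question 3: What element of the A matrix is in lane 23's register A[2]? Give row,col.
13,6

lane 23->23/4=5, 23 mod 4=3
i=2  r:5+8->13  c:2·3+0->6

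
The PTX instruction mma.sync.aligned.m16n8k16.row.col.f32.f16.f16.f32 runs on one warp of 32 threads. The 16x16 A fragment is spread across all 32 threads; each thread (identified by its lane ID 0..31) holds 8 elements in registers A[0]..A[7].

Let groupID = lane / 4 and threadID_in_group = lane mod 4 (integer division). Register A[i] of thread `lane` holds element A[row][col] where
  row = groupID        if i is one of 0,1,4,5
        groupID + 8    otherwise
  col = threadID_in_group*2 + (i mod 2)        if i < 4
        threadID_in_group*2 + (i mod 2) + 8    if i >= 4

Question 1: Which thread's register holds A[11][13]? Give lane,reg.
r:11=>grp=3,rB=1  c:13=>cB=1,tig=2,lo=1
L=3*4+2=14  i=1*4+1*2+1=7

14,7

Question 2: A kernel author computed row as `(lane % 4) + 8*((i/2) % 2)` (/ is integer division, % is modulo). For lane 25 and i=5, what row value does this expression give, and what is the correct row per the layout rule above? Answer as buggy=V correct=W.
`(lane % 4) + 8*((i/2) % 2)`[25,5]=>1
lane 25: grp=6 (25/4), tig=1 (25%4)
i=5: r=6+0=6, c=1*2+1+8=11
row: 1 vs 6

buggy=1 correct=6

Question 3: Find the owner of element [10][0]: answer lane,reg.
8,2

r=10→G=2,rhi=1  c=0→chi=0,T=0,p=0
L=2*4+0=8  i=0*4+1*2+0=2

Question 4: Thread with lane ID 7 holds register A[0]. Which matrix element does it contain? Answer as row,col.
1,6

7: G=1,T=3
[0] (1+0,3*2+0+0) = (1,6)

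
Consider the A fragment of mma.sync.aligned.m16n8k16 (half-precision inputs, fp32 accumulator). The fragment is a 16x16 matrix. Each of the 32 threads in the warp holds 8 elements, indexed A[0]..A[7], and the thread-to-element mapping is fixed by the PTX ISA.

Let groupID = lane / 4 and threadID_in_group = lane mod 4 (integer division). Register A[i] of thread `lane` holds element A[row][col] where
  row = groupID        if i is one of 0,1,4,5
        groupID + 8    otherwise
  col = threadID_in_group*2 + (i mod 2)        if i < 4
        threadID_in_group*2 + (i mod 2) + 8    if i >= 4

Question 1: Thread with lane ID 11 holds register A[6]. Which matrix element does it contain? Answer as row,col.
lane 11->11/4=2, 11 mod 4=3
i=6  r:2+8->10  c:2·3+0+8->14

10,14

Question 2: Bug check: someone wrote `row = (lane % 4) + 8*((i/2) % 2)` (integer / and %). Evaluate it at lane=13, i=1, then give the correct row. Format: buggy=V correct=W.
buggy=1 correct=3

`(lane % 4) + 8*((i/2) % 2)`[13,1]→1
lane 13: G=3 (13/4), T=1 (13%4)
i=1: r=3+0=3, c=1*2+1+0=3
row: 1 vs 3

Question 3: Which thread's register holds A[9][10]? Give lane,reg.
r=9⇒gr=1,Rb=1  c=10⇒Cb=1,th=1,odd=0
L=1*4+1=5  i=1*4+1*2+0=6

5,6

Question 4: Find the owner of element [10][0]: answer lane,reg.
r: 10->gid=2,r8=1  c: 0->c8=0,tid=0,i&1=0
L=2*4+0=8  i=0*4+1*2+0=2

8,2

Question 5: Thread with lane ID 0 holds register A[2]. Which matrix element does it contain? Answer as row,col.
lane 0->0/4=0, 0 mod 4=0
i=2  r:0+8->8  c:2·0+0+0->0

8,0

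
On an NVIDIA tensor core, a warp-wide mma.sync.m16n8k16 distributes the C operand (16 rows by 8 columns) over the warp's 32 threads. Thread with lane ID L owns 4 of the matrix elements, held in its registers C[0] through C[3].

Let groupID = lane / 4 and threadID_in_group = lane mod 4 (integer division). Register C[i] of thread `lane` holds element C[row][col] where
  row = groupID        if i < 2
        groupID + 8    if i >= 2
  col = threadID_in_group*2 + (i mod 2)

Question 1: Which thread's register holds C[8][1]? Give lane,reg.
0,3

r=8→G=0,rhi=1  c=1→T=0,p=1
L=0*4+0=0  i=1*2+1=3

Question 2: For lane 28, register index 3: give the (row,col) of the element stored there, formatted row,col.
lane 28: G=7 (28/4), T=0 (28%4)
i=3: r=7+8=15, c=0*2+1=1

15,1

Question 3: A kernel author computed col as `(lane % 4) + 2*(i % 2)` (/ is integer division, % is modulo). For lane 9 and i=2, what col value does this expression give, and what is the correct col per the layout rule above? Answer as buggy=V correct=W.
`(lane % 4) + 2*(i % 2)`[9,2]->1
lane 9->9/4=2, 9 mod 4=1
i=2  r:2+8->10  c:2·1+0->2
col: 1 vs 2

buggy=1 correct=2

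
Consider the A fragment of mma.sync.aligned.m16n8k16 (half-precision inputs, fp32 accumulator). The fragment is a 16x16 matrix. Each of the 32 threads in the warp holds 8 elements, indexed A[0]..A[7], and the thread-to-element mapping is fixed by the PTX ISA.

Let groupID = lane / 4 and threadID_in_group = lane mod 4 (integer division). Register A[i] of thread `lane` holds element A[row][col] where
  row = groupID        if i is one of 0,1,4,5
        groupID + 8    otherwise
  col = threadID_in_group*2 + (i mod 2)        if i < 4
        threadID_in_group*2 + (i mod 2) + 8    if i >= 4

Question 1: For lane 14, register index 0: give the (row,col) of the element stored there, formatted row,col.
3,4

L=14->g=14>>2=3, t=14&3=2
[0]->row 3+0=3  col 2·2+0+0=4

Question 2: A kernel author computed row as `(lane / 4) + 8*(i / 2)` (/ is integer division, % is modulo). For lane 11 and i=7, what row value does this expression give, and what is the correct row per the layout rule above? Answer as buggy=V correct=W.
`(lane / 4) + 8*(i / 2)`[11,7]⇒26
L=11⇒gr=11>>2=2, th=11&3=3
[7]⇒row 2+8=10  col 3·2+1+8=15
row: 26 vs 10

buggy=26 correct=10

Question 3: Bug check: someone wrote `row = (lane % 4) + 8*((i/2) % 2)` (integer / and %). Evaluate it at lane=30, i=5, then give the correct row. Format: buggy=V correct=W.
`(lane % 4) + 8*((i/2) % 2)`[30,5]⇒2
lane 30⇒30/4=7, 30 mod 4=2
i=5  r:7+0⇒7  c:2·2+1+8⇒13
row: 2 vs 7

buggy=2 correct=7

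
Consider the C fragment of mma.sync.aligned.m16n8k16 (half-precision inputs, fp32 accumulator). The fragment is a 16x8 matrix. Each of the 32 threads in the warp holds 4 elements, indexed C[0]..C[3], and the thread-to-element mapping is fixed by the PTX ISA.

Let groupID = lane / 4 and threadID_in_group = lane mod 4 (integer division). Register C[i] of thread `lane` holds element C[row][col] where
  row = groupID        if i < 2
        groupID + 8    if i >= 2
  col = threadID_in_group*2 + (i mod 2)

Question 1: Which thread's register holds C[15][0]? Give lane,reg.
r=15⇒gr=7,Rb=1  c=0⇒th=0,odd=0
L=7*4+0=28  i=1*2+0=2

28,2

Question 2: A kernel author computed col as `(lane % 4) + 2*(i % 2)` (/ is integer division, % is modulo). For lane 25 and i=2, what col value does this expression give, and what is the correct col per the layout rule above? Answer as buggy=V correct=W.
buggy=1 correct=2

`(lane % 4) + 2*(i % 2)`[25,2]→1
L=25→G=25>>2=6, T=25&3=1
[2]→row 6+8=14  col 1·2+0=2
col: 1 vs 2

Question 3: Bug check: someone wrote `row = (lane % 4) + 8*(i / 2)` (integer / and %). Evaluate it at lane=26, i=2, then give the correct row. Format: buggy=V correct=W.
buggy=10 correct=14

`(lane % 4) + 8*(i / 2)`[26,2]=>10
lane 26=>26/4=6, 26 mod 4=2
i=2  r:6+8=>14  c:2·2+0=>4
row: 10 vs 14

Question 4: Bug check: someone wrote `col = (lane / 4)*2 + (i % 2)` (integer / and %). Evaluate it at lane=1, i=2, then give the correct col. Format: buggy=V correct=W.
`(lane / 4)*2 + (i % 2)`[1,2]->0
L=1->gid=1>>2=0, tid=1&3=1
[2]->row 0+8=8  col 1·2+0=2
col: 0 vs 2

buggy=0 correct=2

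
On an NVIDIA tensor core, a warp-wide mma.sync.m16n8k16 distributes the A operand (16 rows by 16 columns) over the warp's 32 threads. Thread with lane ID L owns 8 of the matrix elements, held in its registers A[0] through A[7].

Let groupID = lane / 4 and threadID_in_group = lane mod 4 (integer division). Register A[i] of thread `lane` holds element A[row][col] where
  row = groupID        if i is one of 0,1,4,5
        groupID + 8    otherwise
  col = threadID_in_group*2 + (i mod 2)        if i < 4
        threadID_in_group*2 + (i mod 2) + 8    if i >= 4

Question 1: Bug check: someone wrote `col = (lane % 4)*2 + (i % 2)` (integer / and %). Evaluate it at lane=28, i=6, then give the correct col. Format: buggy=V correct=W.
buggy=0 correct=8

`(lane % 4)*2 + (i % 2)`[28,6]->0
28: gid=7,tid=0
[6] (7+8,0*2+0+8) = (15,8)
col: 0 vs 8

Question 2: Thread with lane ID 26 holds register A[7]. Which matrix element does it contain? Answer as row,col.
14,13

lane 26⇒26/4=6, 26 mod 4=2
i=7  r:6+8⇒14  c:2·2+1+8⇒13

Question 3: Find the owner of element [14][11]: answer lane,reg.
r=14->g=6,rb=1  c=11->cb=1,t=1,b0=1
L=6*4+1=25  i=1*4+1*2+1=7

25,7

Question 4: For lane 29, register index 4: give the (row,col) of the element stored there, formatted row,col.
7,10

L=29=>grp=29>>2=7, tig=29&3=1
[4]=>row 7+0=7  col 1·2+0+8=10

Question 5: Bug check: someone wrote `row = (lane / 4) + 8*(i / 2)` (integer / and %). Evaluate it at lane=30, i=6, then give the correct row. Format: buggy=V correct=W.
buggy=31 correct=15

`(lane / 4) + 8*(i / 2)`[30,6]->31
lane 30: gid=7 (30/4), tid=2 (30%4)
i=6: r=7+8=15, c=2*2+0+8=12
row: 31 vs 15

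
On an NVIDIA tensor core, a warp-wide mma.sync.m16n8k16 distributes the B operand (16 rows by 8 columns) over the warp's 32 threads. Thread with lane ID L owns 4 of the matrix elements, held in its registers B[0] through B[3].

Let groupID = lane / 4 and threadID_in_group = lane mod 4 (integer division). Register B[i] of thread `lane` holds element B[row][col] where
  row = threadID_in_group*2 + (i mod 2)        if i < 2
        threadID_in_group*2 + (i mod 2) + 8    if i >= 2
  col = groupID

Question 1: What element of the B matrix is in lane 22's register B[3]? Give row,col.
lane 22: G=5 (22/4), T=2 (22%4)
i=3: r=2*2+1+8=13, c=G=5

13,5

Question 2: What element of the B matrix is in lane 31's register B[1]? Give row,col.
7,7

lane 31: gr=7 (31/4), th=3 (31%4)
i=1: r=3*2+1+0=7, c=gr=7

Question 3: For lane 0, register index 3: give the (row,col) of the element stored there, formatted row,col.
0: G=0,T=0
[3] (0*2+1+8,0) = (9,0)

9,0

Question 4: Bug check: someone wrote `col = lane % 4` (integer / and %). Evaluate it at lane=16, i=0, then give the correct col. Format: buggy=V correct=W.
buggy=0 correct=4

`lane % 4`[16,0]→0
16: G=4,T=0
[0] (0*2+0+0,4) = (0,4)
col: 0 vs 4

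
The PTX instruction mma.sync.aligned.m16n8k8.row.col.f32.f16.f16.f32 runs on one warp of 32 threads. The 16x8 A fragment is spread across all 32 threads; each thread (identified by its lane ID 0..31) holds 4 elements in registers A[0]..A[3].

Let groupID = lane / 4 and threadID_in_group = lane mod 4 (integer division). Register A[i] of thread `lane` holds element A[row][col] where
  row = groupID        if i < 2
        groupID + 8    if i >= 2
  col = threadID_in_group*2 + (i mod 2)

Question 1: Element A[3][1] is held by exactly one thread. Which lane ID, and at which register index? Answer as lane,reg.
12,1

r=3→G=3,rhi=0  c=1→T=0,p=1
L=3*4+0=12  i=0*2+1=1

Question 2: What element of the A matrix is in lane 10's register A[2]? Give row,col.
10,4

10: grp=2,tig=2
[2] (2+8,2*2+0) = (10,4)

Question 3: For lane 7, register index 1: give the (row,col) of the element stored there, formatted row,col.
1,7

lane 7->7/4=1, 7 mod 4=3
i=1  r:1+0->1  c:2·3+1->7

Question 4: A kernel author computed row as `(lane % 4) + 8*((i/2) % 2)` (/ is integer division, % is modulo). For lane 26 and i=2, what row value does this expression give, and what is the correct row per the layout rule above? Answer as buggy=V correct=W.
`(lane % 4) + 8*((i/2) % 2)`[26,2]=>10
26: grp=6,tig=2
[2] (6+8,2*2+0) = (14,4)
row: 10 vs 14

buggy=10 correct=14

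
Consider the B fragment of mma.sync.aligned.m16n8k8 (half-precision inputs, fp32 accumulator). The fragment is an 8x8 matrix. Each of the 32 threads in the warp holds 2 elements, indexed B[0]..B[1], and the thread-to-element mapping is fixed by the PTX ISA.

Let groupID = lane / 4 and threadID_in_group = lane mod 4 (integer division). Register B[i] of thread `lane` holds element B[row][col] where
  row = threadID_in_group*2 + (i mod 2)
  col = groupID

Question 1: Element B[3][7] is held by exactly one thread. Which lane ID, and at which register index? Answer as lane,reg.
c=7->g=7  r=3->t=1,b0=1
L=7*4+1=29  i=1=1

29,1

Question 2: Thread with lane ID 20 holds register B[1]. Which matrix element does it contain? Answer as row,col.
lane 20: g=5 (20/4), t=0 (20%4)
i=1: r=0*2+1=1, c=g=5

1,5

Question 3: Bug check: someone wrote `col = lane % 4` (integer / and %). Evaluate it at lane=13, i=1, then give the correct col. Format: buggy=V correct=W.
`lane % 4`[13,1]⇒1
13: gr=3,th=1
[1] (1*2+1,3) = (3,3)
col: 1 vs 3

buggy=1 correct=3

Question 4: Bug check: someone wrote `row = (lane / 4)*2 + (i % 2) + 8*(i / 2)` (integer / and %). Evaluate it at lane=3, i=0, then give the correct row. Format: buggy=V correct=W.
`(lane / 4)*2 + (i % 2) + 8*(i / 2)`[3,0]→0
lane 3→3/4=0, 3 mod 4=3
i=0  r:2·3+0→6  c:0
row: 0 vs 6

buggy=0 correct=6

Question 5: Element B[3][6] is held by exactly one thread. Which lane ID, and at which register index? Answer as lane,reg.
c=6→G=6  r=3→T=1,p=1
L=6*4+1=25  i=1=1

25,1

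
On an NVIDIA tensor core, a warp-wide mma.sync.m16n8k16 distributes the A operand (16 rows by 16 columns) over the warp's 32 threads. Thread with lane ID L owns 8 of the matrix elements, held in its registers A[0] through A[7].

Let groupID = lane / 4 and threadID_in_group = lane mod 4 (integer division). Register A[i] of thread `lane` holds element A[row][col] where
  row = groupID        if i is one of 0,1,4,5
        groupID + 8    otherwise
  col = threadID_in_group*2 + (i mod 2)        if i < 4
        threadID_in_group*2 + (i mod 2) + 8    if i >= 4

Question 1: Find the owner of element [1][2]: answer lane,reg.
5,0

r: 1->gid=1,r8=0  c: 2->c8=0,tid=1,i&1=0
L=1*4+1=5  i=0*4+0*2+0=0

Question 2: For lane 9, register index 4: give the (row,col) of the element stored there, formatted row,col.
9: G=2,T=1
[4] (2+0,1*2+0+8) = (2,10)

2,10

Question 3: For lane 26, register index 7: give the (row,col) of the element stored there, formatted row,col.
lane 26: gid=6 (26/4), tid=2 (26%4)
i=7: r=6+8=14, c=2*2+1+8=13

14,13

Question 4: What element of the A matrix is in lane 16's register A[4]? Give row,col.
lane 16: gr=4 (16/4), th=0 (16%4)
i=4: r=4+0=4, c=0*2+0+8=8

4,8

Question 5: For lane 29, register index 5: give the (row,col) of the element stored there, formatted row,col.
lane 29→29/4=7, 29 mod 4=1
i=5  r:7+0→7  c:2·1+1+8→11

7,11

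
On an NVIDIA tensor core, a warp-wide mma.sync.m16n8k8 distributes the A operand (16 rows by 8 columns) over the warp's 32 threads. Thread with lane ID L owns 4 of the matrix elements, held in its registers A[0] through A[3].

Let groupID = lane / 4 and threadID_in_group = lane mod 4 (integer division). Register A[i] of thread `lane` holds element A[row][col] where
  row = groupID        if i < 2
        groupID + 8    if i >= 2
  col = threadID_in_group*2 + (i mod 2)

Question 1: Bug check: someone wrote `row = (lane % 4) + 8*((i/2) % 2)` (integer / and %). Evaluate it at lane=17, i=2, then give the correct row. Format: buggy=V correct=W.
buggy=9 correct=12

`(lane % 4) + 8*((i/2) % 2)`[17,2]->9
L=17->gid=17>>2=4, tid=17&3=1
[2]->row 4+8=12  col 1·2+0=2
row: 9 vs 12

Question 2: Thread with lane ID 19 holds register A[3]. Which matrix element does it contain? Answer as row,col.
L=19→G=19>>2=4, T=19&3=3
[3]→row 4+8=12  col 3·2+1=7

12,7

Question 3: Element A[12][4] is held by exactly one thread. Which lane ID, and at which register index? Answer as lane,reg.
18,2

r: 12->gid=4,r8=1  c: 4->tid=2,i&1=0
L=4*4+2=18  i=1*2+0=2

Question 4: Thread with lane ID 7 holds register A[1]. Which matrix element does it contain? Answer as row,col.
1,7

lane 7: g=1 (7/4), t=3 (7%4)
i=1: r=1+0=1, c=3*2+1=7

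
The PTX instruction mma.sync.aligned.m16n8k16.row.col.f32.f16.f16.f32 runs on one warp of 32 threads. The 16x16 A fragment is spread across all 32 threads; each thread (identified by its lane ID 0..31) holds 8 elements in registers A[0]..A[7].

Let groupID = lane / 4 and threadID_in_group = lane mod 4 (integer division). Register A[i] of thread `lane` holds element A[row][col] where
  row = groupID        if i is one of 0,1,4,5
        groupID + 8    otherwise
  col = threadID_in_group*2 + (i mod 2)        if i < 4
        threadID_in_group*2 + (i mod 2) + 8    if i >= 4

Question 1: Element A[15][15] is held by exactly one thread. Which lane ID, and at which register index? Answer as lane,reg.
31,7

r: 15->gid=7,r8=1  c: 15->c8=1,tid=3,i&1=1
L=7*4+3=31  i=1*4+1*2+1=7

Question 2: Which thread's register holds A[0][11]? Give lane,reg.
r: 0->gid=0,r8=0  c: 11->c8=1,tid=1,i&1=1
L=0*4+1=1  i=1*4+0*2+1=5

1,5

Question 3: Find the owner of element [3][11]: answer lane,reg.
r: 3->gid=3,r8=0  c: 11->c8=1,tid=1,i&1=1
L=3*4+1=13  i=1*4+0*2+1=5

13,5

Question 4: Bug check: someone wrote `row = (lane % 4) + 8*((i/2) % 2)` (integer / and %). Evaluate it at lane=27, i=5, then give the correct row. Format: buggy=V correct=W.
`(lane % 4) + 8*((i/2) % 2)`[27,5]→3
lane 27: G=6 (27/4), T=3 (27%4)
i=5: r=6+0=6, c=3*2+1+8=15
row: 3 vs 6

buggy=3 correct=6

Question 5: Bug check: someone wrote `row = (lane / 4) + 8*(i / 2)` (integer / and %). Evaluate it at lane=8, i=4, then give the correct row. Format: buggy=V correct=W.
`(lane / 4) + 8*(i / 2)`[8,4]->18
8: g=2,t=0
[4] (2+0,0*2+0+8) = (2,8)
row: 18 vs 2

buggy=18 correct=2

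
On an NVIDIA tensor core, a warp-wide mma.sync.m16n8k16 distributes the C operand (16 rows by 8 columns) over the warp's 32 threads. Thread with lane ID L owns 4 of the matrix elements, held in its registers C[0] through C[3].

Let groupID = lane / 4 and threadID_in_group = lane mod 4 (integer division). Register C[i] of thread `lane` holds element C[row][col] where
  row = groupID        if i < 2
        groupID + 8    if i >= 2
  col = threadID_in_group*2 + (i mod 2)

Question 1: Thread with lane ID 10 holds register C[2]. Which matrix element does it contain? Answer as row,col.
10,4

10: G=2,T=2
[2] (2+8,2*2+0) = (10,4)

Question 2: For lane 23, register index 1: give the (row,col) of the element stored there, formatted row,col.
5,7

lane 23: G=5 (23/4), T=3 (23%4)
i=1: r=5+0=5, c=3*2+1=7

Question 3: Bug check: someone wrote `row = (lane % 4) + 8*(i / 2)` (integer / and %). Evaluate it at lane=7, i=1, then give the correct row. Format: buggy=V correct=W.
`(lane % 4) + 8*(i / 2)`[7,1]=>3
L=7=>grp=7>>2=1, tig=7&3=3
[1]=>row 1+0=1  col 3·2+1=7
row: 3 vs 1

buggy=3 correct=1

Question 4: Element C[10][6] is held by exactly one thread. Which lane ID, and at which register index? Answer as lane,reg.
r=10->g=2,rb=1  c=6->t=3,b0=0
L=2*4+3=11  i=1*2+0=2

11,2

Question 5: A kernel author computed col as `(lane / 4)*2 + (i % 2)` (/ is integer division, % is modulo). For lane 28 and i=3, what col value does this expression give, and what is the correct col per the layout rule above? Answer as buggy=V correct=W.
buggy=15 correct=1

`(lane / 4)*2 + (i % 2)`[28,3]=>15
lane 28: grp=7 (28/4), tig=0 (28%4)
i=3: r=7+8=15, c=0*2+1=1
col: 15 vs 1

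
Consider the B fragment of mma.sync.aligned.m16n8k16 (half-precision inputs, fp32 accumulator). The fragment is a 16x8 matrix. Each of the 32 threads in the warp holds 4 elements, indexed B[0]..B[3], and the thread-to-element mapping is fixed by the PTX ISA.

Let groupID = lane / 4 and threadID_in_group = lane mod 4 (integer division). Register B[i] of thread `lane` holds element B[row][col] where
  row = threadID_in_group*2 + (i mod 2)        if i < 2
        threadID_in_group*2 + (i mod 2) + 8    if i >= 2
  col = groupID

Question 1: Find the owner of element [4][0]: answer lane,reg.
c:0=>grp=0  r:4=>rB=0,tig=2,lo=0
L=0*4+2=2  i=0*2+0=0

2,0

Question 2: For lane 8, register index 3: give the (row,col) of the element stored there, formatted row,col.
L=8->g=8>>2=2, t=8&3=0
[3]->row 0·2+1+8=9  col g=2

9,2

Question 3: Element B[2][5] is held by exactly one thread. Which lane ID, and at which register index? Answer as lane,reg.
c=5->g=5  r=2->rb=0,t=1,b0=0
L=5*4+1=21  i=0*2+0=0

21,0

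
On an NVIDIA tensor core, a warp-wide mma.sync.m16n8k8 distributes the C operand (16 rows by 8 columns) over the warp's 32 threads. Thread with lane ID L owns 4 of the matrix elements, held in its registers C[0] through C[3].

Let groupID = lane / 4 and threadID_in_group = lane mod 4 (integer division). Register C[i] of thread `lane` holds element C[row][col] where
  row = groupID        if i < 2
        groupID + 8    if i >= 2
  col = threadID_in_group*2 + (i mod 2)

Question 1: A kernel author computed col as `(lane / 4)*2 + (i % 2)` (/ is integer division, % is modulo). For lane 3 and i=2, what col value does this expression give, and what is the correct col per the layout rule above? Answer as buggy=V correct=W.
`(lane / 4)*2 + (i % 2)`[3,2]⇒0
L=3⇒gr=3>>2=0, th=3&3=3
[2]⇒row 0+8=8  col 3·2+0=6
col: 0 vs 6

buggy=0 correct=6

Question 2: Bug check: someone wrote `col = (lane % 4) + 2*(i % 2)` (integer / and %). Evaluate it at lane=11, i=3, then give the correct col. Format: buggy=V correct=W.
buggy=5 correct=7

`(lane % 4) + 2*(i % 2)`[11,3]⇒5
lane 11⇒11/4=2, 11 mod 4=3
i=3  r:2+8⇒10  c:2·3+1⇒7
col: 5 vs 7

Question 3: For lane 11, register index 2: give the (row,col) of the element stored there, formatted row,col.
L=11→G=11>>2=2, T=11&3=3
[2]→row 2+8=10  col 3·2+0=6

10,6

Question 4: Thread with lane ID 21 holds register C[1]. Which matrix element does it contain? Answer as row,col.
5,3

21: G=5,T=1
[1] (5+0,1*2+1) = (5,3)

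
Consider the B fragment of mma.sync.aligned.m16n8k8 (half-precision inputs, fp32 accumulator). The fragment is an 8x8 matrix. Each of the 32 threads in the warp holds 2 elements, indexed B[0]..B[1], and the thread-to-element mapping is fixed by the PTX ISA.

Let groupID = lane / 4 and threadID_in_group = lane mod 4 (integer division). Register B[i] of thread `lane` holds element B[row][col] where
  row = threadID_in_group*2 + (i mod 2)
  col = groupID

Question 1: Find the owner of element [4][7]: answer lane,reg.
30,0

c=7⇒gr=7  r=4⇒th=2,odd=0
L=7*4+2=30  i=0=0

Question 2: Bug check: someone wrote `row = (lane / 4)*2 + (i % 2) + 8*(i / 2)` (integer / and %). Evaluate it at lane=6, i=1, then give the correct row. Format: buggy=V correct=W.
buggy=3 correct=5

`(lane / 4)*2 + (i % 2) + 8*(i / 2)`[6,1]->3
lane 6->6/4=1, 6 mod 4=2
i=1  r:2·2+1->5  c:1
row: 3 vs 5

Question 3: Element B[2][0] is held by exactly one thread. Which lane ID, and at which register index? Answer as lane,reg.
1,0

c=0→G=0  r=2→T=1,p=0
L=0*4+1=1  i=0=0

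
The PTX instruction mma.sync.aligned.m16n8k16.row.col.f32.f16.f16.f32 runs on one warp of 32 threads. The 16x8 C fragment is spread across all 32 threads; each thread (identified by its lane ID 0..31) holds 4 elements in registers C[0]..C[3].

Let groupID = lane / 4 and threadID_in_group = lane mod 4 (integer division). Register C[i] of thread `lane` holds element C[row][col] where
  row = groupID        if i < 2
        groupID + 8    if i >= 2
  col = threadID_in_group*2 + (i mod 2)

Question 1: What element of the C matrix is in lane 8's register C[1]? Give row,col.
2,1

lane 8: grp=2 (8/4), tig=0 (8%4)
i=1: r=2+0=2, c=0*2+1=1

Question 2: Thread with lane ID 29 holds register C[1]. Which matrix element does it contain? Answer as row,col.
L=29=>grp=29>>2=7, tig=29&3=1
[1]=>row 7+0=7  col 1·2+1=3

7,3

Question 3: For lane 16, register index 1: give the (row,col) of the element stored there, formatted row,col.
4,1

L=16->gid=16>>2=4, tid=16&3=0
[1]->row 4+0=4  col 0·2+1=1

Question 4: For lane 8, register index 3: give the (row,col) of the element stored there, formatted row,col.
8: gr=2,th=0
[3] (2+8,0*2+1) = (10,1)

10,1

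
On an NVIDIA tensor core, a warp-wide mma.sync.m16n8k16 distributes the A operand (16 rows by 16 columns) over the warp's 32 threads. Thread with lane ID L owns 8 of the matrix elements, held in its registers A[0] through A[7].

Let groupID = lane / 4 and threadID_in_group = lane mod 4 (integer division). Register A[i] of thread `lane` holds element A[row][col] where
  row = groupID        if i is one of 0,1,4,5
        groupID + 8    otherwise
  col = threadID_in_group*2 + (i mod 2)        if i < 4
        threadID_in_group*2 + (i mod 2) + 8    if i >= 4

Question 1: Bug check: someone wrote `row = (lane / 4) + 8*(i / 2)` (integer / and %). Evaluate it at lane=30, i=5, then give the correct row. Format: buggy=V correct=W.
`(lane / 4) + 8*(i / 2)`[30,5]→23
30: G=7,T=2
[5] (7+0,2*2+1+8) = (7,13)
row: 23 vs 7

buggy=23 correct=7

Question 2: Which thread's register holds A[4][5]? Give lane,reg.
r=4⇒gr=4,Rb=0  c=5⇒Cb=0,th=2,odd=1
L=4*4+2=18  i=0*4+0*2+1=1

18,1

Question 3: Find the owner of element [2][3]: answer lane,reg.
9,1

r=2->g=2,rb=0  c=3->cb=0,t=1,b0=1
L=2*4+1=9  i=0*4+0*2+1=1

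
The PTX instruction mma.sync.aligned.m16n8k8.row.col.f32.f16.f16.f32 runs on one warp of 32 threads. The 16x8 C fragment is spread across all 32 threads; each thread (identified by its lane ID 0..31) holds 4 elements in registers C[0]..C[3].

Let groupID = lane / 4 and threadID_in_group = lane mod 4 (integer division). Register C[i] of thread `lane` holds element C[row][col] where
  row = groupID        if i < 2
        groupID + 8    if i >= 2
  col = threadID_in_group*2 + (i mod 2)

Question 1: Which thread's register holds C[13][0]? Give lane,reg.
r:13=>grp=5,rB=1  c:0=>tig=0,lo=0
L=5*4+0=20  i=1*2+0=2

20,2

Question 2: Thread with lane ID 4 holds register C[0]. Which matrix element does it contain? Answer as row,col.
1,0

lane 4: G=1 (4/4), T=0 (4%4)
i=0: r=1+0=1, c=0*2+0=0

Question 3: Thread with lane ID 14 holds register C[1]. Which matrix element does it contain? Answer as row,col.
3,5

L=14=>grp=14>>2=3, tig=14&3=2
[1]=>row 3+0=3  col 2·2+1=5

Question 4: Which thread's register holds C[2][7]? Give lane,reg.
11,1

r=2⇒gr=2,Rb=0  c=7⇒th=3,odd=1
L=2*4+3=11  i=0*2+1=1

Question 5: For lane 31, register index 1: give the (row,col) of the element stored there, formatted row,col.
lane 31: gr=7 (31/4), th=3 (31%4)
i=1: r=7+0=7, c=3*2+1=7

7,7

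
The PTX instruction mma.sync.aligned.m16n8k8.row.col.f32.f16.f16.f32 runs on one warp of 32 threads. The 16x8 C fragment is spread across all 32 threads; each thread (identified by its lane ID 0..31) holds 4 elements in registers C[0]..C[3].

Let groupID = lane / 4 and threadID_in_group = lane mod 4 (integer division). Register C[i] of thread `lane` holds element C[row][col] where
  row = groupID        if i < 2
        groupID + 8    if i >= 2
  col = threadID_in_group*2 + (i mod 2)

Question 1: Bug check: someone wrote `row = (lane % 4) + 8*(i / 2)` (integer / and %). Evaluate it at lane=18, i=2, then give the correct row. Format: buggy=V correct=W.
`(lane % 4) + 8*(i / 2)`[18,2]=>10
lane 18: grp=4 (18/4), tig=2 (18%4)
i=2: r=4+8=12, c=2*2+0=4
row: 10 vs 12

buggy=10 correct=12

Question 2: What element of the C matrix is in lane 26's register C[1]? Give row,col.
lane 26: gid=6 (26/4), tid=2 (26%4)
i=1: r=6+0=6, c=2*2+1=5

6,5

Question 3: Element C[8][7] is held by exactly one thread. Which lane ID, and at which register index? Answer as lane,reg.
3,3

r:8=>grp=0,rB=1  c:7=>tig=3,lo=1
L=0*4+3=3  i=1*2+1=3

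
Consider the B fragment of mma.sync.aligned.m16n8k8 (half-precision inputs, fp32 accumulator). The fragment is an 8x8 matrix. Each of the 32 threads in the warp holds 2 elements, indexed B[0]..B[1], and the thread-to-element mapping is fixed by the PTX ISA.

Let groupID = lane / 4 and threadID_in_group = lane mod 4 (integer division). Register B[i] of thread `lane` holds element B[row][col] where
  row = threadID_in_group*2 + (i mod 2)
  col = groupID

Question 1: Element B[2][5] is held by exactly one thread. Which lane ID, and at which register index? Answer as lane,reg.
c=5→G=5  r=2→T=1,p=0
L=5*4+1=21  i=0=0

21,0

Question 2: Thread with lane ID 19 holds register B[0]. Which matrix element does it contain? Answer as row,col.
lane 19: grp=4 (19/4), tig=3 (19%4)
i=0: r=3*2+0=6, c=grp=4

6,4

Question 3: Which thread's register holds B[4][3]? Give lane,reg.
14,0

c=3⇒gr=3  r=4⇒th=2,odd=0
L=3*4+2=14  i=0=0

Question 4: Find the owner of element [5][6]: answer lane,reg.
26,1

c:6=>grp=6  r:5=>tig=2,lo=1
L=6*4+2=26  i=1=1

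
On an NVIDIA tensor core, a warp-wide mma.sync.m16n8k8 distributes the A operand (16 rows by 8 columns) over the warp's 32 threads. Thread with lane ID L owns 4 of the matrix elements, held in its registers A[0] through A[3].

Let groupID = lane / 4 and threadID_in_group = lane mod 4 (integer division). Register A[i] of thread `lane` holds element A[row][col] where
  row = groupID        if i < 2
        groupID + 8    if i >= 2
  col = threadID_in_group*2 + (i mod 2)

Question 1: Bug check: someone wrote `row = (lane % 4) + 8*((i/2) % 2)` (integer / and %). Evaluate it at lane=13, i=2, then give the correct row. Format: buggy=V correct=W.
`(lane % 4) + 8*((i/2) % 2)`[13,2]⇒9
13: gr=3,th=1
[2] (3+8,1*2+0) = (11,2)
row: 9 vs 11

buggy=9 correct=11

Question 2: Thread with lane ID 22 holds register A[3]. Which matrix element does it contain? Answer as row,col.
13,5

22: G=5,T=2
[3] (5+8,2*2+1) = (13,5)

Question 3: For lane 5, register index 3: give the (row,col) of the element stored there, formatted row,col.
9,3

5: G=1,T=1
[3] (1+8,1*2+1) = (9,3)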